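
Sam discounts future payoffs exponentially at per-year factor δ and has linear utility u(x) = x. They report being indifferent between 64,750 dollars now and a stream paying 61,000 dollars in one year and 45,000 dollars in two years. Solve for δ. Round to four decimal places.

δ ≈ 0.7000

Equating present values: 64750 = 61000δ + 45000δ².
So 45000δ² + 61000δ − 64750 = 0.
The positive root is δ = [−61000 + √(61000² + 4·45000·64750)] / (2·45000) = (−61000 + 124000.000)/90000 ≈ 0.7000.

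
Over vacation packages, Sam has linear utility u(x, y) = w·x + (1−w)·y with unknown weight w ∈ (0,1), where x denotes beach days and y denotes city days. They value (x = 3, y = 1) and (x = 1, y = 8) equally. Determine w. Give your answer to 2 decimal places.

Indifference: w·3 + (1−w)·1 = w·1 + (1−w)·8.
Collecting terms: w·2 = (1−w)·7.
So w/(1−w) = 7/2 = 3.5000, giving w = 7/(2+7) = 0.78.

w = 0.78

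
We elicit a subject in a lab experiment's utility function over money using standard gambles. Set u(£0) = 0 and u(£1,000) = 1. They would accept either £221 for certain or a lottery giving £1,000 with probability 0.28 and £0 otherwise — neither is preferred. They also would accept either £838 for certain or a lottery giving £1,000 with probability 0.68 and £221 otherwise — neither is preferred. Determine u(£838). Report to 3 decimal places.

0.770

From the first indifference, u(£221) = 0.28·u(£1,000) + 0.72·u(£0) = 0.28·1 + 0.72·0 = 0.28.
Then u(£838) = 0.68·u(£1,000) + 0.32·u(£221) = 0.68·1.00 + 0.32·0.28 = 0.7696.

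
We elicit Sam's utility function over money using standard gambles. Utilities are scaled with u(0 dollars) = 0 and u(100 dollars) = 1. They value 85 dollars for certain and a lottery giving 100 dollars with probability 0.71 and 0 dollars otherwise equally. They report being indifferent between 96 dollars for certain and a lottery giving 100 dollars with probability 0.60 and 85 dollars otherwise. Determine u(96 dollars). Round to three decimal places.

0.884

The first gamble pins u(85 dollars): it must equal 0.71·1 + 0.29·0 = 0.71.
The second indifference gives u(96 dollars) = 0.60·u(100 dollars) + 0.40·u(85 dollars) = 0.60·1.00 + 0.40·0.71 = 0.8840.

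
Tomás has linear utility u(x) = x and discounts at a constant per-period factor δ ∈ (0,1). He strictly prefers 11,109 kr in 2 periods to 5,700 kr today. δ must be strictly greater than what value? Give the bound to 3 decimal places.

Under u(x) = x this choice says 5700 < δ^2·11109.
Dividing by 11109: δ^2 > 0.51310. Both sides are positive, so the square root keeps the direction.
δ > (5700/11109)^(1/2) ≈ 0.716.

δ > 0.716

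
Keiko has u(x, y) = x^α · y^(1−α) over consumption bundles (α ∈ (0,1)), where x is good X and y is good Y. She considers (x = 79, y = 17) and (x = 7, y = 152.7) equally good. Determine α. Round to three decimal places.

α ≈ 0.475

The Cobb–Douglas utilities coincide, so 79^α·17^(1−α) = 7^α·152.7^(1−α).
Rearrange to (79/7)^α = (152.7/17)^(1−α) and take logs: α·2.423538 = (1−α)·2.195262.
With A = 2.423538 and B = 2.195262: α·A = (1−α)·B, so α = B/(A+B) = 2.195262/4.618800 ≈ 0.475.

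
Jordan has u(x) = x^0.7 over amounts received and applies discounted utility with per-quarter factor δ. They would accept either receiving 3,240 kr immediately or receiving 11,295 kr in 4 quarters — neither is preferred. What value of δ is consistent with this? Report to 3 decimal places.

Indifference means u(3240) = δ^4 · u(11295), so δ^4 = u(3240)/u(11295).
With u(x) = x^0.7: δ^4 = 3240^0.7/11295^0.7 = (3240/11295)^0.7 = 0.41722.
Taking the 4th root: δ = 0.41722^(1/4) ≈ 0.804.

δ ≈ 0.804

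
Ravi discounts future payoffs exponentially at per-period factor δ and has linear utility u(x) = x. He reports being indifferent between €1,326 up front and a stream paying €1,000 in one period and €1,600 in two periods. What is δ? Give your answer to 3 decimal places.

δ ≈ 0.650

Equating present values: 1326 = 1000δ + 1600δ².
So 1600δ² + 1000δ − 1326 = 0.
The positive root is δ = [−1000 + √(1000² + 4·1600·1326)] / (2·1600) = (−1000 + 3080.000)/3200 ≈ 0.650.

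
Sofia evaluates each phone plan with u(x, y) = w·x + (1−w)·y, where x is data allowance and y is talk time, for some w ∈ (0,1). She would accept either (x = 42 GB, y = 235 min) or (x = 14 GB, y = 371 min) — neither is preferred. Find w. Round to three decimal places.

Indifference: w·42 + (1−w)·235 = w·14 + (1−w)·371.
Rearranging, 28·w − 136·(1−w) = 0.
Hence w = 136/(28+136) = 136/164 = 0.829.

w = 0.829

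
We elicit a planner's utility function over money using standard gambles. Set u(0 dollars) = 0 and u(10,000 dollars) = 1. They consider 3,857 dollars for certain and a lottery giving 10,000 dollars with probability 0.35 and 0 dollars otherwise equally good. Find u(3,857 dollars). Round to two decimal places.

0.35

By the standard-gamble method, u(3,857 dollars) is just the indifference probability on the best outcome: 0.35.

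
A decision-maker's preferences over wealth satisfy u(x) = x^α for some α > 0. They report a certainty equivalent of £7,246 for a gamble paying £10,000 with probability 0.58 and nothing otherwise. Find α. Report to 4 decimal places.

α ≈ 1.6910

EU(lottery) = 0.58·10000^α + 0.42·0 = 0.58·10000^α.
Setting u(7246) equal to that: 7246^α = 0.58·10000^α ⇒ (7246/10000)^α = 0.58.
α = ln(0.58) / ln(7246/10000) = -0.5447272/-0.3221355 ≈ 1.6910.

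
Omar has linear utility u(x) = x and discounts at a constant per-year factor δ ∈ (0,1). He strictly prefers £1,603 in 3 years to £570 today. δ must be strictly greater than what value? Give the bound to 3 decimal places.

The preference means 570 < δ^3·1603.
Hence δ^3 > 570/1603 = 0.35558, and x ↦ x^(1/3) is increasing on (0,∞).
δ > 0.35558^(1/3) = 0.708.

δ > 0.708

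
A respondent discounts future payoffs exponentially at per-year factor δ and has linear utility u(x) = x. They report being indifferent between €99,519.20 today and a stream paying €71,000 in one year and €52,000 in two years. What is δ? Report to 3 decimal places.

δ ≈ 0.860

Equating present values: 99519.20 = 71000δ + 52000δ².
So 52000δ² + 71000δ − 99519.20 = 0.
By the quadratic formula (taking the positive root), δ = (−71000 + √25740993600.00) / 104000 ≈ 0.860.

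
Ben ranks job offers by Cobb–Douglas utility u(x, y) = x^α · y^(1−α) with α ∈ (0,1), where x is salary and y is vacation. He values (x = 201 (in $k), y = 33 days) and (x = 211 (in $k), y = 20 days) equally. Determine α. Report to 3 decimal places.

The Cobb–Douglas utilities coincide, so 201^α·33^(1−α) = 211^α·20^(1−α).
Rearrange to (201/211)^α = (20/33)^(1−α) and take logs: α·-0.048553 = (1−α)·-0.500775.
Thus α·(-0.549328) = -0.500775, so α = -0.500775/-0.549328 ≈ 0.912.

α ≈ 0.912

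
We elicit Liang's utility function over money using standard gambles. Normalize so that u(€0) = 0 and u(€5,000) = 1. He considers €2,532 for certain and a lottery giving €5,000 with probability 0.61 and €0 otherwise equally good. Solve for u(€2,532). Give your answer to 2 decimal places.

By the standard-gamble method, u(€2,532) is just the indifference probability on the best outcome: 0.61.

0.61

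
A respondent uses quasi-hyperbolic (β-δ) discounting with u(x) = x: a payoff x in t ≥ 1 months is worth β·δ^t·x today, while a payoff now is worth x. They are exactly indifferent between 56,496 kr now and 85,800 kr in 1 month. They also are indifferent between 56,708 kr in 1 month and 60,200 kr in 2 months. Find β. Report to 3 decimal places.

The second indifference involves only future payoffs, so β cancels: β·δ^1·56708 = β·δ^2·60200, giving δ = 56708/60200 = 0.94199.
The first indifference: 56496 = β·δ·85800, so β = 56496/(δ·85800) = 56496/(0.94199·85800) ≈ 0.699.

β ≈ 0.699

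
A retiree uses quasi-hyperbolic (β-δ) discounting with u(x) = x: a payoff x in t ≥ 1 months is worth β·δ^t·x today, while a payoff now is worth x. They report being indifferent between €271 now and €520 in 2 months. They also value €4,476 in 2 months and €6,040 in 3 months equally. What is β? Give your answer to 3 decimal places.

The second indifference involves only future payoffs, so β cancels: β·δ^2·4476 = β·δ^3·6040, giving δ = 4476/6040 = 0.74106.
The first indifference: 271 = β·δ^2·520, so β = 271/(δ^2·520) = 271/(0.54917·520) ≈ 0.949.

β ≈ 0.949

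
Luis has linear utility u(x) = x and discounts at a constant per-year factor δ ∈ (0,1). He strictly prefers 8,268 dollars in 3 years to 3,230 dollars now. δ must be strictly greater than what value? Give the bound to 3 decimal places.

δ > 0.731

The preference means 3230 < δ^3·8268.
Dividing by 8268: δ^3 > 0.39066. Both sides are positive, so the cube root keeps the direction.
δ > 0.39066^(1/3) = 0.731.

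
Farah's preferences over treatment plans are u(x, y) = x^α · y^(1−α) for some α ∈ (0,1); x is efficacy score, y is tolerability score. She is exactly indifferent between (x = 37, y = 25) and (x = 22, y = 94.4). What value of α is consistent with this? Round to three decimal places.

α ≈ 0.719

Indifference: 37^α · 25^(1−α) = 22^α · 94.4^(1−α).
(37/22)^α = (94.4/25)^(1−α); take logs: α·ln(37/22) = (1−α)·ln(94.4/25), i.e. α·0.519875 = (1−α)·1.328665.
With A = 0.519875 and B = 1.328665: α·A = (1−α)·B, so α = B/(A+B) = 1.328665/1.848540 ≈ 0.719.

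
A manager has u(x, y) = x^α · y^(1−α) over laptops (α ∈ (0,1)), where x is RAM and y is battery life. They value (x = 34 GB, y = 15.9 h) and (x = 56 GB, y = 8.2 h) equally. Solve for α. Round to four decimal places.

Indifference: 34^α · 15.9^(1−α) = 56^α · 8.2^(1−α).
Taking logs: α·ln 34 + (1−α)·ln 15.9 = α·ln 56 + (1−α)·ln 8.2, i.e. α·-0.4989912 = (1−α)·-0.6621850.
Thus α·(-1.1611762) = -0.6621850, so α = -0.6621850/-1.1611762 ≈ 0.5703.

α ≈ 0.5703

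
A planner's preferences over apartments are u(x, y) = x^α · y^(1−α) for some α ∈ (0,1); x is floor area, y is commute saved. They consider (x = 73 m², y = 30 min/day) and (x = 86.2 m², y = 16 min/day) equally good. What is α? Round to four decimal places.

The Cobb–Douglas utilities coincide, so 73^α·30^(1−α) = 86.2^α·16^(1−α).
Taking logs: α·ln 73 + (1−α)·ln 30 = α·ln 86.2 + (1−α)·ln 16, i.e. α·-0.1662107 = (1−α)·-0.6286087.
With A = -0.1662107 and B = -0.6286087: α·A = (1−α)·B, so α = B/(A+B) = -0.6286087/-0.7948194 ≈ 0.7909.

α ≈ 0.7909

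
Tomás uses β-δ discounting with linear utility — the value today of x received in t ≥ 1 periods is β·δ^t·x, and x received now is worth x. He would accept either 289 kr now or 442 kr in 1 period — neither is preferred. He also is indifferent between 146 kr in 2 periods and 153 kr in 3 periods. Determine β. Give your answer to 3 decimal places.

β ≈ 0.685

From the later pair, β·δ^2·146 = β·δ^3·153; dividing through, δ = 146/153 = 0.95425.
The first indifference: 289 = β·δ·442, so β = 289/(δ·442) = 289/(0.95425·442) ≈ 0.685.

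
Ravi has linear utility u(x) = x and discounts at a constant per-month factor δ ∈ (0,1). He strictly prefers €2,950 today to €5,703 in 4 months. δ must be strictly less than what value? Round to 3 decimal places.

Comparing present values: 2950 > δ^4·5703.
Hence δ^4 < 2950/5703 = 0.51727, and x ↦ x^(1/4) is increasing on (0,∞).
δ < 0.51727^(1/4) = 0.848.

δ < 0.848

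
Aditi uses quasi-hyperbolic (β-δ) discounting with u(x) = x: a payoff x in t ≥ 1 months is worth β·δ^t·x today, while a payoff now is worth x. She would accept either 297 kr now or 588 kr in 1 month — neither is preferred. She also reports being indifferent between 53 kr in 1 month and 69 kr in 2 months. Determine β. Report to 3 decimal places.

From the later pair, β·δ^1·53 = β·δ^2·69; dividing through, δ = 53/69 = 0.76812.
Substituting δ into 297 = β·δ·588: β = 297/(451.652) ≈ 0.658.

β ≈ 0.658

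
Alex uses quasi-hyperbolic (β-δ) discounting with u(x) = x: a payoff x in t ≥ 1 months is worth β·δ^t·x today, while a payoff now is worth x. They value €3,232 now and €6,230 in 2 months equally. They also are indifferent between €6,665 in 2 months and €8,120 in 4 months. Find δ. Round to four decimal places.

Both payoffs in the second observation are in the future, so β drops out: δ^2·6665 = δ^4·8120 ⇒ δ^2 = 6665/8120 = 0.82081, so δ = 0.90599.

δ ≈ 0.9060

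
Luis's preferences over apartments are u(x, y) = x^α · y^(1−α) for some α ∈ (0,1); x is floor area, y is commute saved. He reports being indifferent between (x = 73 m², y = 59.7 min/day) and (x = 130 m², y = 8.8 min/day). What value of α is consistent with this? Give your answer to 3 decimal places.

Indifference: 73^α · 59.7^(1−α) = 130^α · 8.8^(1−α).
(73/130)^α = (8.8/59.7)^(1−α); take logs: α·ln(73/130) = (1−α)·ln(8.8/59.7), i.e. α·-0.577075 = (1−α)·-1.914580.
With A = -0.577075 and B = -1.914580: α·A = (1−α)·B, so α = B/(A+B) = -1.914580/-2.491655 ≈ 0.768.

α ≈ 0.768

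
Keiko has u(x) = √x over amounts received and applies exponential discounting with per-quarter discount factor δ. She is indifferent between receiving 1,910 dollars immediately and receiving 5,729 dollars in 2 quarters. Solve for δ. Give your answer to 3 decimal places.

δ ≈ 0.760

Indifference means u(1910) = δ^2 · u(5729), so δ^2 = u(1910)/u(5729).
Since u(x) = √x, δ^2 = √(1910/5729) = 0.57740.
Taking the square root: δ = 0.57740^(1/2) ≈ 0.760.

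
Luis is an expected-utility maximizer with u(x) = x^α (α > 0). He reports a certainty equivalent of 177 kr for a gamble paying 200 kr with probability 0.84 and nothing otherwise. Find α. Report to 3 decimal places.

α ≈ 1.427

The lottery's expected utility is 0.84·u(200) + 0.16·u(0) = 0.84·200^α (since u(0) = 0 for α > 0).
Setting u(177) equal to that: 177^α = 0.84·200^α ⇒ (177/200)^α = 0.84.
Take logs: α = ln 0.84 / ln(177/200) ≈ 1.42717.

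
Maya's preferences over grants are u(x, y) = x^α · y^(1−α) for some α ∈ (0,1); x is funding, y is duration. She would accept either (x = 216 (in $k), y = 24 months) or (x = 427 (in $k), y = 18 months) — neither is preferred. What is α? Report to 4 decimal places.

Indifference: 216^α · 24^(1−α) = 427^α · 18^(1−α).
Taking logs: α·ln 216 + (1−α)·ln 24 = α·ln 427 + (1−α)·ln 18, i.e. α·-0.6815056 = (1−α)·-0.2876821.
With A = -0.6815056 and B = -0.2876821: α·A = (1−α)·B, so α = B/(A+B) = -0.2876821/-0.9691877 ≈ 0.2968.

α ≈ 0.2968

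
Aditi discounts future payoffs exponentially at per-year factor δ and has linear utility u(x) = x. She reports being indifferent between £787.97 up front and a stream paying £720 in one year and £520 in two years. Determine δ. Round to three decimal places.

The stream is worth 720δ + 520δ² today, so 720δ + 520δ² = 787.97.
Rearranged: 520δ² + 720δ − 787.97 = 0.
The positive root is δ = [−720 + √(720² + 4·520·787.97)] / (2·520) = (−720 + 1468.801)/1040 ≈ 0.720.

δ ≈ 0.720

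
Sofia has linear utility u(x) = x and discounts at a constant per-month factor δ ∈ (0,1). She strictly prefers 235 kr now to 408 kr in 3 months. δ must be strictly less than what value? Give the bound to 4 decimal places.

Comparing present values: 235 > δ^3·408.
Hence δ^3 < 235/408 = 0.57598, and x ↦ x^(1/3) is increasing on (0,∞).
δ < 0.57598^(1/3) = 0.8320.

δ < 0.8320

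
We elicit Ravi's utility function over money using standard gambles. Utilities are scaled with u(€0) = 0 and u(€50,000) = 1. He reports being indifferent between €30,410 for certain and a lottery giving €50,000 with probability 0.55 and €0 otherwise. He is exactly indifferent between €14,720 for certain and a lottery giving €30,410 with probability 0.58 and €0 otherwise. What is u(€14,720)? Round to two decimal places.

0.32

From the first indifference, u(€30,410) = 0.55·u(€50,000) + 0.45·u(€0) = 0.55·1 + 0.45·0 = 0.55.
The second indifference gives u(€14,720) = 0.58·u(€30,410) + 0.42·u(€0) = 0.58·0.55 + 0.42·0.00 = 0.3190.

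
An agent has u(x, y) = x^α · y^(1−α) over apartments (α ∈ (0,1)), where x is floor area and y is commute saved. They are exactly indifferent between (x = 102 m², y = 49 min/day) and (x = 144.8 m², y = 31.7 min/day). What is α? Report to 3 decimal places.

Set the two utilities equal: 102^α·49^(1−α) = 144.8^α·31.7^(1−α).
(102/144.8)^α = (31.7/49)^(1−α); take logs: α·ln(102/144.8) = (1−α)·ln(31.7/49), i.e. α·-0.350381 = (1−α)·-0.435504.
Thus α·(-0.785885) = -0.435504, so α = -0.435504/-0.785885 ≈ 0.554.

α ≈ 0.554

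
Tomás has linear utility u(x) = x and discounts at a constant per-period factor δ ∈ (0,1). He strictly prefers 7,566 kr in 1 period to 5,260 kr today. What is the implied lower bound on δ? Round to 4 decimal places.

The preference means 5260 < δ·7566.
Dividing through by 7566 gives δ > 0.69522.

δ > 0.6952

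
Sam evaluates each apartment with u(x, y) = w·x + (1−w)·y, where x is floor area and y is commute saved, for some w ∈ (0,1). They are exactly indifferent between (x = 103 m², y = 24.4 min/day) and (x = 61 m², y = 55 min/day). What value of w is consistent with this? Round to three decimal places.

w = 0.421

Indifference: w·103 + (1−w)·24.4 = w·61 + (1−w)·55.
Collecting terms: w·42 = (1−w)·30.6.
The marginal rate of substitution is 30.6/42, so w = 30.6/(42+30.6) = 0.421.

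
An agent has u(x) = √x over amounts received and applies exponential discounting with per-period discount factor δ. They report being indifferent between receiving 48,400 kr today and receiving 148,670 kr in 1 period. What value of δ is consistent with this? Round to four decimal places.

δ ≈ 0.5706

Equating discounted utilities: u(48400) = δ·u(148670) ⇒ δ = u(48400)/u(148670).
Since u(x) = √x, δ = √(48400/148670) = 0.57057.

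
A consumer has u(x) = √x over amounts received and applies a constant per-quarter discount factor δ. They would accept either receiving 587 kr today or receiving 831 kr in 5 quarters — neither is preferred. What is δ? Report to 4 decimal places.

δ ≈ 0.9658

Indifference means u(587) = δ^5 · u(831), so δ^5 = u(587)/u(831).
Since u(x) = √x, δ^5 = √(587/831) = 0.84046.
Taking the 5th root: δ = 0.84046^(1/5) ≈ 0.9658.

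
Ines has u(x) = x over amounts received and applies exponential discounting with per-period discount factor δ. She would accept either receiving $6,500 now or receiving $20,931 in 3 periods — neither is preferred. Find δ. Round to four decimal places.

The payoff in 3 periods is discounted by δ^3, so u(6500) = δ^3·u(20931) and δ^3 = u(6500)/u(20931).
With u(x) = x: δ^3 = 6500/20931 = 0.31054.
Hence δ = (0.31054)^(1/3) = 0.677186.

δ ≈ 0.6772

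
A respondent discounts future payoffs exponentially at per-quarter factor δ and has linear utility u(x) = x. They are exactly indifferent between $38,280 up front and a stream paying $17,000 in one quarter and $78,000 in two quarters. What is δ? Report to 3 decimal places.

δ ≈ 0.600

Present value of the stream is 17000·δ + 78000·δ². Indifference gives 17000δ + 78000δ² = 38280.
So 78000δ² + 17000δ − 38280 = 0.
By the quadratic formula (taking the positive root), δ = (−17000 + √12232360000.00) / 156000 ≈ 0.600.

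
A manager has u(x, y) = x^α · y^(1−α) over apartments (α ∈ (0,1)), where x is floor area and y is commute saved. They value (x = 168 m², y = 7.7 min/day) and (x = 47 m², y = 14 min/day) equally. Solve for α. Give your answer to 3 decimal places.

α ≈ 0.319

Set the two utilities equal: 168^α·7.7^(1−α) = 47^α·14^(1−α).
Rearrange to (168/47)^α = (14/7.7)^(1−α) and take logs: α·1.273816 = (1−α)·0.597837.
Thus α·(1.871653) = 0.597837, so α = 0.597837/1.871653 ≈ 0.319.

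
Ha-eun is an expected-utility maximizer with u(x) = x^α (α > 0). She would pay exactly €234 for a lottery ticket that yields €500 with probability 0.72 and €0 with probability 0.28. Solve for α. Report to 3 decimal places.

Since u(0) = 0, the lottery's EU is 0.72·500^α.
Equating: 234^α = 0.72·500^α, i.e. 0.4680^α = 0.72.
Taking logs: α·ln(234/500) = ln(0.72), so α = -0.328504 / -0.759287 ≈ 0.433.

α ≈ 0.433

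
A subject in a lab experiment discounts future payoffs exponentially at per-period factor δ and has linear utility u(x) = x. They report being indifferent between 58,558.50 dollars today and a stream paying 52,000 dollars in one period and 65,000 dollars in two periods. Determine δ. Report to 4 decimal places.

δ ≈ 0.6300

The stream is worth 52000δ + 65000δ² today, so 52000δ + 65000δ² = 58558.50.
So 65000δ² + 52000δ − 58558.50 = 0.
By the quadratic formula (taking the positive root), δ = (−52000 + √17929210000.00) / 130000 ≈ 0.6300.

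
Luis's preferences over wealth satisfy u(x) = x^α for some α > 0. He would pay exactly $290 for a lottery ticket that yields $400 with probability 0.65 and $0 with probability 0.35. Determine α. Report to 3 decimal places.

The lottery's expected utility is 0.65·u(400) + 0.35·u(0) = 0.65·400^α (since u(0) = 0 for α > 0).
Setting u(290) equal to that: 290^α = 0.65·400^α ⇒ (290/400)^α = 0.65.
Take logs: α = ln 0.65 / ln(290/400) ≈ 1.33957.

α ≈ 1.340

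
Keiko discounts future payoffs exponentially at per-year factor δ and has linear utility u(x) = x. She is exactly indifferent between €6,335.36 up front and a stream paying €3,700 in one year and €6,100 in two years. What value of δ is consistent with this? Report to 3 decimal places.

Equating present values: 6335.36 = 3700δ + 6100δ².
So 6100δ² + 3700δ − 6335.36 = 0.
By the quadratic formula (taking the positive root), δ = (−3700 + √168272784.00) / 12200 ≈ 0.760.

δ ≈ 0.760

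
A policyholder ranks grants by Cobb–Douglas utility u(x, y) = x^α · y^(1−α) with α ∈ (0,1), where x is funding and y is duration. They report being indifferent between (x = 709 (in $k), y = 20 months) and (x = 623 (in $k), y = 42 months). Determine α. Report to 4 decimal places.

α ≈ 0.8516

Set the two utilities equal: 709^α·20^(1−α) = 623^α·42^(1−α).
Rearrange to (709/623)^α = (42/20)^(1−α) and take logs: α·0.1293090 = (1−α)·0.7419373.
So α/(1−α) = (0.7419373)/(0.1293090) = 5.7377081, and α = 5.7377081/6.7377081 ≈ 0.8516.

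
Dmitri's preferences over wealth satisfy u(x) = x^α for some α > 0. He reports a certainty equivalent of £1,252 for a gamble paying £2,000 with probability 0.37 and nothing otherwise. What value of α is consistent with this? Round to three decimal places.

α ≈ 2.123

EU(lottery) = 0.37·2000^α + 0.63·0 = 0.37·2000^α.
Setting u(1252) equal to that: 1252^α = 0.37·2000^α ⇒ (1252/2000)^α = 0.37.
α = ln(0.37) / ln(1252/2000) = -0.994252/-0.468405 ≈ 2.123.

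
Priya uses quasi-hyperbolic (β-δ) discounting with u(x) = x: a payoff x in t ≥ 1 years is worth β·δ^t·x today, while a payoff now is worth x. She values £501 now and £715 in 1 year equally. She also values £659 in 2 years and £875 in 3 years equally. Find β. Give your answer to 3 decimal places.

β ≈ 0.930

From the later pair, β·δ^2·659 = β·δ^3·875; dividing through, δ = 659/875 = 0.75314.
Now use the now-vs-future pair: 501 = β·δ·715 gives β = 501/(0.75314·715) ≈ 0.930.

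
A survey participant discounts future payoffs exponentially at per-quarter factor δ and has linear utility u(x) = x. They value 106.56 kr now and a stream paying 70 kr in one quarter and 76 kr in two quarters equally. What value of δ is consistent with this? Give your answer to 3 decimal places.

δ ≈ 0.810

The stream is worth 70δ + 76δ² today, so 70δ + 76δ² = 106.56.
Rearranged: 76δ² + 70δ − 106.56 = 0.
By the quadratic formula (taking the positive root), δ = (−70 + √37294.24) / 152 ≈ 0.810.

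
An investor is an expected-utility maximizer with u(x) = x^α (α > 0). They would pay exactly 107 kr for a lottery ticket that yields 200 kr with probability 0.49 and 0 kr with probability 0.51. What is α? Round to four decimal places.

Since u(0) = 0, the lottery's EU is 0.49·200^α.
Indifference: 107^α = 0.49·200^α, so (107/200)^α = 0.49.
Taking logs: α·ln(107/200) = ln(0.49), so α = -0.7133499 / -0.6254885 ≈ 1.1405.

α ≈ 1.1405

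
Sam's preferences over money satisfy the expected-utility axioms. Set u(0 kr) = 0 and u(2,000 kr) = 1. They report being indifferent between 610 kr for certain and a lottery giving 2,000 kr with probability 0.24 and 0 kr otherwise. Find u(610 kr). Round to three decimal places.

0.240

The indifference gives u(610 kr) = 0.24·u(2,000 kr) + 0.76·u(0 kr) = 0.24·1 + 0.76·0 = 0.24.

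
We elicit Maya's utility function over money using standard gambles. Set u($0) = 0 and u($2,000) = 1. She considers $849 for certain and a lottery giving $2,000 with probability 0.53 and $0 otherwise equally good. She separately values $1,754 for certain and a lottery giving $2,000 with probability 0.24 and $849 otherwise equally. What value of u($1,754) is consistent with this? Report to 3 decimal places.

From the first indifference, u($849) = 0.53·u($2,000) + 0.47·u($0) = 0.53·1 + 0.47·0 = 0.53.
Then u($1,754) = 0.24·u($2,000) + 0.76·u($849) = 0.24·1.00 + 0.76·0.53 = 0.6428.

0.643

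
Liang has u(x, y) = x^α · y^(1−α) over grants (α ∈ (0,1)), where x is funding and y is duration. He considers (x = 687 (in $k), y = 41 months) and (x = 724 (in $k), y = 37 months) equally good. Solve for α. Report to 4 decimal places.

Indifference: 687^α · 41^(1−α) = 724^α · 37^(1−α).
Taking logs: α·ln 687 + (1−α)·ln 41 = α·ln 724 + (1−α)·ln 37, i.e. α·-0.0524571 = (1−α)·-0.1026542.
Thus α·(-0.1551113) = -0.1026542, so α = -0.1026542/-0.1551113 ≈ 0.6618.

α ≈ 0.6618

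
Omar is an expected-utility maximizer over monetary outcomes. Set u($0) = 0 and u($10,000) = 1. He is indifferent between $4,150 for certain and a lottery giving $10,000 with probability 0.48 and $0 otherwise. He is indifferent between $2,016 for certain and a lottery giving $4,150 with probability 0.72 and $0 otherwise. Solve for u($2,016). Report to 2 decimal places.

From the first indifference, u($4,150) = 0.48·u($10,000) + 0.52·u($0) = 0.48·1 + 0.52·0 = 0.48.
The second indifference gives u($2,016) = 0.72·u($4,150) + 0.28·u($0) = 0.72·0.48 + 0.28·0.00 = 0.3456.

0.35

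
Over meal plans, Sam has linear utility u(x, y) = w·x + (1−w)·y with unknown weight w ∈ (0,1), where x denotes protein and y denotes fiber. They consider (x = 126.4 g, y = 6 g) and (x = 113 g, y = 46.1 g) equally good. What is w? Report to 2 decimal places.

u(126.4,6) = u(113,46.1) means w·126.4 + (1−w)·6 = w·113 + (1−w)·46.1.
Rearranging, 13.4·w − 40.1·(1−w) = 0.
The marginal rate of substitution is 40.1/13.4, so w = 40.1/(13.4+40.1) = 0.75.

w = 0.75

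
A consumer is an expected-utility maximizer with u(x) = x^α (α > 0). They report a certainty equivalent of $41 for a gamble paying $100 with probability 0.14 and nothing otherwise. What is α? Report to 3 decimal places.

Since u(0) = 0, the lottery's EU is 0.14·100^α.
Indifference: 41^α = 0.14·100^α, so (41/100)^α = 0.14.
α = ln(0.14) / ln(41/100) = -1.966113/-0.891598 ≈ 2.205.

α ≈ 2.205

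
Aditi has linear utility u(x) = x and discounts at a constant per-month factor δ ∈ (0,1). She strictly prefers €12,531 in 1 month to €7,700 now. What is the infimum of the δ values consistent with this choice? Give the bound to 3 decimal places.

Comparing present values: 7700 < δ·12531.
So δ > 7700/12531 = 0.61448.

δ > 0.614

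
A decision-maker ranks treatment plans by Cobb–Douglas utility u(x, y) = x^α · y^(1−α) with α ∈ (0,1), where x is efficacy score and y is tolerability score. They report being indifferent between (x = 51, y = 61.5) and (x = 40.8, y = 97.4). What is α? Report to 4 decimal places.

α ≈ 0.6733

The Cobb–Douglas utilities coincide, so 51^α·61.5^(1−α) = 40.8^α·97.4^(1−α).
Taking logs: α·ln 51 + (1−α)·ln 61.5 = α·ln 40.8 + (1−α)·ln 97.4, i.e. α·0.2231436 = (1−α)·0.4597890.
With A = 0.2231436 and B = 0.4597890: α·A = (1−α)·B, so α = B/(A+B) = 0.4597890/0.6829326 ≈ 0.6733.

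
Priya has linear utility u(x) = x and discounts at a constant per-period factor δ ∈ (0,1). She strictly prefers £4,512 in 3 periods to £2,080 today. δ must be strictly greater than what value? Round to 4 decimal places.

Comparing present values: 2080 < δ^3·4512.
Hence δ^3 > 2080/4512 = 0.46099, and x ↦ x^(1/3) is increasing on (0,∞).
δ > (2080/4512)^(1/3) ≈ 0.7725.

δ > 0.7725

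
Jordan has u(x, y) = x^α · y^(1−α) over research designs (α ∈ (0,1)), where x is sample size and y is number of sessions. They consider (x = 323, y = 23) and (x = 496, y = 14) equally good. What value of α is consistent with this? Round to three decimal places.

Indifference: 323^α · 23^(1−α) = 496^α · 14^(1−α).
Rearrange to (323/496)^α = (14/23)^(1−α) and take logs: α·-0.428924 = (1−α)·-0.496437.
So α/(1−α) = (-0.496437)/(-0.428924) = 1.157401, and α = 1.157401/2.157401 ≈ 0.536.

α ≈ 0.536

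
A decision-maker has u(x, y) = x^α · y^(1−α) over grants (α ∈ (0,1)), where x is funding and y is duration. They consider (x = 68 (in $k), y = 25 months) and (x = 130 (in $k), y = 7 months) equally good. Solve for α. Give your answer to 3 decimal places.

Set the two utilities equal: 68^α·25^(1−α) = 130^α·7^(1−α).
Rearrange to (68/130)^α = (7/25)^(1−α) and take logs: α·-0.648027 = (1−α)·-1.272966.
So α/(1−α) = (-1.272966)/(-0.648027) = 1.964372, and α = 1.964372/2.964372 ≈ 0.663.

α ≈ 0.663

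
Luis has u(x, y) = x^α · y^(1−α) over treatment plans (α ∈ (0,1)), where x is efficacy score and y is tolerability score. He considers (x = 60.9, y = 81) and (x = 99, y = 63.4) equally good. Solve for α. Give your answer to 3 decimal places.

Indifference: 60.9^α · 81^(1−α) = 99^α · 63.4^(1−α).
Taking logs: α·ln 60.9 + (1−α)·ln 81 = α·ln 99 + (1−α)·ln 63.4, i.e. α·-0.485887 = (1−α)·-0.244985.
Thus α·(-0.730872) = -0.244985, so α = -0.244985/-0.730872 ≈ 0.335.

α ≈ 0.335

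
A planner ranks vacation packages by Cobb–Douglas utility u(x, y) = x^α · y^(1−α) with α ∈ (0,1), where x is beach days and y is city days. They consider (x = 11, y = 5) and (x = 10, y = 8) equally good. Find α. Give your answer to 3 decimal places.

α ≈ 0.831

Set the two utilities equal: 11^α·5^(1−α) = 10^α·8^(1−α).
(11/10)^α = (8/5)^(1−α); take logs: α·ln(11/10) = (1−α)·ln(8/5), i.e. α·0.095310 = (1−α)·0.470004.
With A = 0.095310 and B = 0.470004: α·A = (1−α)·B, so α = B/(A+B) = 0.470004/0.565314 ≈ 0.831.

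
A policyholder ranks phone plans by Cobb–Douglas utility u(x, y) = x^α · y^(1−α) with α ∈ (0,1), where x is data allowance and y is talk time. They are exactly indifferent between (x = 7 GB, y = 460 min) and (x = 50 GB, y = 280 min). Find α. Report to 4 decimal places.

α ≈ 0.2016

The Cobb–Douglas utilities coincide, so 7^α·460^(1−α) = 50^α·280^(1−α).
Taking logs: α·ln 7 + (1−α)·ln 460 = α·ln 50 + (1−α)·ln 280, i.e. α·-1.9661129 = (1−α)·-0.4964369.
With A = -1.9661129 and B = -0.4964369: α·A = (1−α)·B, so α = B/(A+B) = -0.4964369/-2.4625498 ≈ 0.2016.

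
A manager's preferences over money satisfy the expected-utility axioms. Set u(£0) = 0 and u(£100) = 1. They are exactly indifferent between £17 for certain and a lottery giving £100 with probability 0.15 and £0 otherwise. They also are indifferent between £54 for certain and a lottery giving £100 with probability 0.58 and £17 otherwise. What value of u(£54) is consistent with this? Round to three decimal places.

From the first indifference, u(£17) = 0.15·u(£100) + 0.85·u(£0) = 0.15·1 + 0.85·0 = 0.15.
The second indifference gives u(£54) = 0.58·u(£100) + 0.42·u(£17) = 0.58·1.00 + 0.42·0.15 = 0.6430.

0.643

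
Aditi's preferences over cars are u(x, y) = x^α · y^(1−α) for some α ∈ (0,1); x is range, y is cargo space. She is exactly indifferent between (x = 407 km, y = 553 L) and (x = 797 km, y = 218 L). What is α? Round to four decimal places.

α ≈ 0.5807

The Cobb–Douglas utilities coincide, so 407^α·553^(1−α) = 797^α·218^(1−α).
Taking logs: α·ln 407 + (1−α)·ln 553 = α·ln 797 + (1−α)·ln 218, i.e. α·-0.6720415 = (1−α)·-0.9308629.
Thus α·(-1.6029044) = -0.9308629, so α = -0.9308629/-1.6029044 ≈ 0.5807.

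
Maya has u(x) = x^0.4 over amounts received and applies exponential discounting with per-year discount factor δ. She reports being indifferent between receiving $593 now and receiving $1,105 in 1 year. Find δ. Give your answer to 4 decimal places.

Equating discounted utilities: u(593) = δ·u(1105) ⇒ δ = u(593)/u(1105).
With u(x) = x^0.4: δ = 593^0.4/1105^0.4 = (593/1105)^0.4 = 0.77961.

δ ≈ 0.7796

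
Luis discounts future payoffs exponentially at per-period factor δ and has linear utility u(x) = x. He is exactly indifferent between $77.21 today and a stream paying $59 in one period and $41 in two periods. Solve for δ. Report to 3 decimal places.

The stream is worth 59δ + 41δ² today, so 59δ + 41δ² = 77.21.
That is, 41δ² + 59δ − 77.21 = 0, a quadratic in δ.
The positive root is δ = [−59 + √(59² + 4·41·77.21)] / (2·41) = (−59 + 127.057)/82 ≈ 0.830.

δ ≈ 0.830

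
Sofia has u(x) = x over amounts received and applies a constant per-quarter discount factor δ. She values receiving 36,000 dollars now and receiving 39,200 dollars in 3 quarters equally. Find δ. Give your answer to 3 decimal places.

δ ≈ 0.972

Equating discounted utilities: u(36000) = δ^3·u(39200) ⇒ δ^3 = u(36000)/u(39200).
With u(x) = x: δ^3 = 36000/39200 = 0.91837.
Hence δ = (0.91837)^(1/3) = 0.97201.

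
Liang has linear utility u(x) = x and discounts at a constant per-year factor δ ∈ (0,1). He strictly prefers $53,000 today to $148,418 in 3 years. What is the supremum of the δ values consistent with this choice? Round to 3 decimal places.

δ < 0.709

Comparing present values: 53000 > δ^3·148418.
So δ^3 < 53000/148418 = 0.35710; taking the cube root of both positive sides preserves the inequality.
δ < (53000/148418)^(1/3) ≈ 0.709.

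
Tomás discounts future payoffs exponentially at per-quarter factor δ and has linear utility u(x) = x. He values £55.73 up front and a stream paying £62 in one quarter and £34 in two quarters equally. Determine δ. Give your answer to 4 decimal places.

Equating present values: 55.73 = 62δ + 34δ².
Rearranged: 34δ² + 62δ − 55.73 = 0.
By the quadratic formula (taking the positive root), δ = (−62 + √11423.28) / 68 ≈ 0.6600.

δ ≈ 0.6600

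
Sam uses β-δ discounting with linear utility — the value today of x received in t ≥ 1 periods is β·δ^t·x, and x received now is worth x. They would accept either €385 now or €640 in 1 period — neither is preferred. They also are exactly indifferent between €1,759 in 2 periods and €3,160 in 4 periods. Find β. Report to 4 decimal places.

β ≈ 0.8063

From the later pair, β·δ^2·1759 = β·δ^4·3160; dividing through, δ^2 = 1759/3160 = 0.55665, so δ = 0.74609.
Substituting δ into 385 = β·δ·640: β = 385/(477.496) ≈ 0.8063.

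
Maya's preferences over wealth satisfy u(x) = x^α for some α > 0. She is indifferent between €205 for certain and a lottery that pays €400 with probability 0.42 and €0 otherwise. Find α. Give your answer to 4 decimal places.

α ≈ 1.2978

EU(lottery) = 0.42·400^α + 0.58·0 = 0.42·400^α.
Equating: 205^α = 0.42·400^α, i.e. 0.5125^α = 0.42.
Taking logs: α·ln(205/400) = ln(0.42), so α = -0.8675006 / -0.6684546 ≈ 1.2978.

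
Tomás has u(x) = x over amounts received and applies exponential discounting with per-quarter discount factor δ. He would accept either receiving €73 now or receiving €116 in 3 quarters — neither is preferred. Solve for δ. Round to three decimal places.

δ ≈ 0.857

The payoff in 3 quarters is discounted by δ^3, so u(73) = δ^3·u(116) and δ^3 = u(73)/u(116).
With u(x) = x: δ^3 = 73/116 = 0.62931.
So δ = 0.62931^(1/3) ≈ 0.857.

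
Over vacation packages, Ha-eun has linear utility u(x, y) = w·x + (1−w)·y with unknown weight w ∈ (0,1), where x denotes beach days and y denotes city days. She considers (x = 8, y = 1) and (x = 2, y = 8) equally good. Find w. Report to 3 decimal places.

Indifference: w·8 + (1−w)·1 = w·2 + (1−w)·8.
w·(8−2) = (1−w)·(8−1), i.e. w·6 = (1−w)·7.
The marginal rate of substitution is 7/6, so w = 7/(6+7) = 0.538.

w = 0.538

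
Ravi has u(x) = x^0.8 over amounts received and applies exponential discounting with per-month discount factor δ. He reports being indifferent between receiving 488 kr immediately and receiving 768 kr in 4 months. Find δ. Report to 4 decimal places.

δ ≈ 0.9133

Indifference means u(488) = δ^4 · u(768), so δ^4 = u(488)/u(768).
With u(x) = x^0.8: δ^4 = 488^0.8/768^0.8 = (488/768)^0.8 = 0.69574.
Hence δ = (0.69574)^(1/4) = 0.913296.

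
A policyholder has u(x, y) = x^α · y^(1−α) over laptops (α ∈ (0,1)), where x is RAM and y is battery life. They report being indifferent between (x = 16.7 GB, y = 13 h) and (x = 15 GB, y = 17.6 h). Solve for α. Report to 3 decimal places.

α ≈ 0.738

The Cobb–Douglas utilities coincide, so 16.7^α·13^(1−α) = 15^α·17.6^(1−α).
(16.7/15)^α = (17.6/13)^(1−α); take logs: α·ln(16.7/15) = (1−α)·ln(17.6/13), i.e. α·0.107359 = (1−α)·0.302950.
So α/(1−α) = (0.302950)/(0.107359) = 2.821841, and α = 2.821841/3.821841 ≈ 0.738.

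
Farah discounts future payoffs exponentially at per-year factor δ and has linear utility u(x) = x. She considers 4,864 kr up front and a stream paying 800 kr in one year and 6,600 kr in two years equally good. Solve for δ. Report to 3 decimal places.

δ ≈ 0.800

Present value of the stream is 800·δ + 6600·δ². Indifference gives 800δ + 6600δ² = 4864.
So 6600δ² + 800δ − 4864 = 0.
By the quadratic formula (taking the positive root), δ = (−800 + √129049600.00) / 13200 ≈ 0.800.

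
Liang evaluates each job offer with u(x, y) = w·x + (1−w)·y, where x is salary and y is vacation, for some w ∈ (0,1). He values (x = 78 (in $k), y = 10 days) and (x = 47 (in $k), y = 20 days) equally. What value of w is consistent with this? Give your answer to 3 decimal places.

u(78,10) = u(47,20) means w·78 + (1−w)·10 = w·47 + (1−w)·20.
w·(78−47) = (1−w)·(20−10), i.e. w·31 = (1−w)·10.
So w/(1−w) = 10/31 = 0.3226, giving w = 10/(31+10) = 0.244.

w = 0.244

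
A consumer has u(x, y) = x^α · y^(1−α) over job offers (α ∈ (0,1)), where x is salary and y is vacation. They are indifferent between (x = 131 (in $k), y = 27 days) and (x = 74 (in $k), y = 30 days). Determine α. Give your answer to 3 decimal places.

The Cobb–Douglas utilities coincide, so 131^α·27^(1−α) = 74^α·30^(1−α).
Taking logs: α·ln 131 + (1−α)·ln 27 = α·ln 74 + (1−α)·ln 30, i.e. α·0.571132 = (1−α)·0.105361.
Thus α·(0.676493) = 0.105361, so α = 0.105361/0.676493 ≈ 0.156.

α ≈ 0.156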